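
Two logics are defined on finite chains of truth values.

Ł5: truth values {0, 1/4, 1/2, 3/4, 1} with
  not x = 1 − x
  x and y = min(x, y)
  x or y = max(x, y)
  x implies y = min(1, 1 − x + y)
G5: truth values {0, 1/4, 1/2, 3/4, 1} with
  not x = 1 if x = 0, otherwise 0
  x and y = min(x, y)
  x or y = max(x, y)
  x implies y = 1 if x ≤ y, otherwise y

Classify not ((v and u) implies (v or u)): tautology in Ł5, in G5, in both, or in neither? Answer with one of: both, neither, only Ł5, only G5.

neither

In Ł5: at u = 0, v = 0 the value is 0 — not a tautology.
In G5: at u = 0, v = 0 the value is 0 — not a tautology.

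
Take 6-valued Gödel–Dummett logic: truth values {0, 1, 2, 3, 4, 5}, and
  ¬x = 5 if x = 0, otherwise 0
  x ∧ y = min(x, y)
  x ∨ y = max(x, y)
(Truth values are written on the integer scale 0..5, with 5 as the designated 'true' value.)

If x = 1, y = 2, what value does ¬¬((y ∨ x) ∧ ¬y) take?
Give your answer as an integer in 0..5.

y ∨ x = 2 ∨ 1 = 2
¬y = ¬2 = 0
(y ∨ x) ∧ ¬y = 2 ∧ 0 = 0
¬((y ∨ x) ∧ ¬y) = ¬0 = 5
¬¬((y ∨ x) ∧ ¬y) = ¬5 = 0

0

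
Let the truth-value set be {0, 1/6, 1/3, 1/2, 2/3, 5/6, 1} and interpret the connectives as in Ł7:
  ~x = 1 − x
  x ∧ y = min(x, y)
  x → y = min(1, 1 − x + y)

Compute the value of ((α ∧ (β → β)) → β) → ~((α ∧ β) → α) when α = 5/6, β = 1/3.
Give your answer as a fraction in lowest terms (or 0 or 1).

1/2

β → β = 1/3 → 1/3 = 1
α ∧ (β → β) = 5/6 ∧ 1 = 5/6
(α ∧ (β → β)) → β = 5/6 → 1/3 = 1/2
α ∧ β = 5/6 ∧ 1/3 = 1/3
(α ∧ β) → α = 1/3 → 5/6 = 1
~((α ∧ β) → α) = ~1 = 0
((α ∧ (β → β)) → β) → ~((α ∧ β) → α) = 1/2 → 0 = 1/2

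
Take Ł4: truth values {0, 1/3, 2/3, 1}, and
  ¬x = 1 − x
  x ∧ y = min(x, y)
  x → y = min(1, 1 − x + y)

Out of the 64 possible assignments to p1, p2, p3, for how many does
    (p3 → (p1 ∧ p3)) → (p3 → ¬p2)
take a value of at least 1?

50

value 1: 50 assignments (counts)
value 2/3: 9 assignments
value 1/3: 4 assignments
value 0: 1 assignment
So 50 of the 64 assignments meet the threshold.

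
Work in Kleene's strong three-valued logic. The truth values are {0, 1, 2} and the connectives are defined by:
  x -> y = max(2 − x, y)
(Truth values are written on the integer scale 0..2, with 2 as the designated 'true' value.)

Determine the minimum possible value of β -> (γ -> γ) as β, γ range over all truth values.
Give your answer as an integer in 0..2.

1

Take β = 1, γ = 1:
γ -> γ = 1 -> 1 = 1
β -> (γ -> γ) = 1 -> 1 = 1
No assignment yields a value below 1, so this is the minimum.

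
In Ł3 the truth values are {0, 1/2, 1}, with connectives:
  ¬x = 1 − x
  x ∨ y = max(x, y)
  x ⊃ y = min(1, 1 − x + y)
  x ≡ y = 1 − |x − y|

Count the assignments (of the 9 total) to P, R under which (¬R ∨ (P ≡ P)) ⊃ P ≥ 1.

P = 0, R = 0 ↦ 0  <
P = 0, R = 1/2 ↦ 0  <
P = 0, R = 1 ↦ 0  <
P = 1/2, R = 0 ↦ 1/2  <
P = 1/2, R = 1/2 ↦ 1/2  <
P = 1/2, R = 1 ↦ 1/2  <
P = 1, R = 0 ↦ 1  ≥
P = 1, R = 1/2 ↦ 1  ≥
P = 1, R = 1 ↦ 1  ≥
So 3 of the 9 assignments meet the threshold.

3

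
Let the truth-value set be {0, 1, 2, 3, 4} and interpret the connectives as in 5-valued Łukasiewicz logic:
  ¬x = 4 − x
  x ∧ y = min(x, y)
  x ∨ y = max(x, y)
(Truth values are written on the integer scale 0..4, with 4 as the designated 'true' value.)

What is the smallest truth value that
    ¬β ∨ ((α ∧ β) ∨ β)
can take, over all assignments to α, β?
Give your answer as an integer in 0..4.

2

Take α = 0, β = 2:
¬β = ¬2 = 2
α ∧ β = 0 ∧ 2 = 0
(α ∧ β) ∨ β = 0 ∨ 2 = 2
¬β ∨ ((α ∧ β) ∨ β) = 2 ∨ 2 = 2
No assignment yields a value below 2, so this is the minimum.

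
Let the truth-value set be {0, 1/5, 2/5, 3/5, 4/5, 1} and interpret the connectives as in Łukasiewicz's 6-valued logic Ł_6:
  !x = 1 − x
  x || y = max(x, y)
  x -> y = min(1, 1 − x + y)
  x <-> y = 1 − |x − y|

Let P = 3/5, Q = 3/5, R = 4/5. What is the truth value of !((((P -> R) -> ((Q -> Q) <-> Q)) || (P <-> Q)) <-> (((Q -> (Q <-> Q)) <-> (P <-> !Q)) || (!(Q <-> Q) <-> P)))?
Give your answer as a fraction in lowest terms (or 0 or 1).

1/5

P -> R = 3/5 -> 4/5 = 1
Q -> Q = 3/5 -> 3/5 = 1
(Q -> Q) <-> Q = 1 <-> 3/5 = 3/5
(P -> R) -> ((Q -> Q) <-> Q) = 1 -> 3/5 = 3/5
P <-> Q = 3/5 <-> 3/5 = 1
((P -> R) -> ((Q -> Q) <-> Q)) || (P <-> Q) = 3/5 || 1 = 1
Q <-> Q = 3/5 <-> 3/5 = 1
Q -> (Q <-> Q) = 3/5 -> 1 = 1
!Q = !3/5 = 2/5
P <-> !Q = 3/5 <-> 2/5 = 4/5
(Q -> (Q <-> Q)) <-> (P <-> !Q) = 1 <-> 4/5 = 4/5
Q <-> Q = 3/5 <-> 3/5 = 1
!(Q <-> Q) = !1 = 0
!(Q <-> Q) <-> P = 0 <-> 3/5 = 2/5
((Q -> (Q <-> Q)) <-> (P <-> !Q)) || (!(Q <-> Q) <-> P) = 4/5 || 2/5 = 4/5
(((P -> R) -> ((Q -> Q) <-> Q)) || (P <-> Q)) <-> (((Q -> (Q <-> Q)) <-> (P <-> !Q)) || (!(Q <-> Q) <-> P)) = 1 <-> 4/5 = 4/5
!((((P -> R) -> ((Q -> Q) <-> Q)) || (P <-> Q)) <-> (((Q -> (Q <-> Q)) <-> (P <-> !Q)) || (!(Q <-> Q) <-> P))) = !4/5 = 1/5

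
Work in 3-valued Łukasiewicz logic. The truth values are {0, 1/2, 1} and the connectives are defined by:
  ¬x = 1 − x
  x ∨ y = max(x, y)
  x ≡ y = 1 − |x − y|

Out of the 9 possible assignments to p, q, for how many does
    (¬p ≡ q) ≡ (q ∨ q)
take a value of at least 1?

4

p = 0, q = 0 ↦ 1  ≥
p = 0, q = 1/2 ↦ 1  ≥
p = 0, q = 1 ↦ 1  ≥
p = 1/2, q = 0 ↦ 1/2  <
p = 1/2, q = 1/2 ↦ 1/2  <
p = 1/2, q = 1 ↦ 1/2  <
p = 1, q = 0 ↦ 0  <
p = 1, q = 1/2 ↦ 1  ≥
p = 1, q = 1 ↦ 0  <
So 4 of the 9 assignments meet the threshold.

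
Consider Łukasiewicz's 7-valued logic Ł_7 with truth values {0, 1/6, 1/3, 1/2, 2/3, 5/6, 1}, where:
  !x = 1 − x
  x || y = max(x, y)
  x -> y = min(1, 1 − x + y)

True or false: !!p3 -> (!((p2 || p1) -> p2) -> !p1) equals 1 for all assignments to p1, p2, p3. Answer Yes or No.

Counterexample: take p1 = 2/3, p2 = 0, p3 = 5/6.
!p3 = !5/6 = 1/6
!!p3 = !1/6 = 5/6
p2 || p1 = 0 || 2/3 = 2/3
(p2 || p1) -> p2 = 2/3 -> 0 = 1/3
!((p2 || p1) -> p2) = !1/3 = 2/3
!p1 = !2/3 = 1/3
!((p2 || p1) -> p2) -> !p1 = 2/3 -> 1/3 = 2/3
!!p3 -> (!((p2 || p1) -> p2) -> !p1) = 5/6 -> 2/3 = 5/6
This gives 5/6 ≠ 1.

No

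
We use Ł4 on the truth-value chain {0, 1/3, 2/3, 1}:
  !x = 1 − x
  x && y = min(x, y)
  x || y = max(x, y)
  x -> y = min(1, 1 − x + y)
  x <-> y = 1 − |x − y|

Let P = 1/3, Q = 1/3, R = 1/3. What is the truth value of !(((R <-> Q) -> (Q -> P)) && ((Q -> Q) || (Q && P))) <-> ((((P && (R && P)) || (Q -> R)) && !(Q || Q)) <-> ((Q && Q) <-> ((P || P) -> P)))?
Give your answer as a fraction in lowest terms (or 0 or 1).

R <-> Q = 1/3 <-> 1/3 = 1
Q -> P = 1/3 -> 1/3 = 1
(R <-> Q) -> (Q -> P) = 1 -> 1 = 1
Q -> Q = 1/3 -> 1/3 = 1
Q && P = 1/3 && 1/3 = 1/3
(Q -> Q) || (Q && P) = 1 || 1/3 = 1
((R <-> Q) -> (Q -> P)) && ((Q -> Q) || (Q && P)) = 1 && 1 = 1
!(((R <-> Q) -> (Q -> P)) && ((Q -> Q) || (Q && P))) = !1 = 0
R && P = 1/3 && 1/3 = 1/3
P && (R && P) = 1/3 && 1/3 = 1/3
Q -> R = 1/3 -> 1/3 = 1
(P && (R && P)) || (Q -> R) = 1/3 || 1 = 1
Q || Q = 1/3 || 1/3 = 1/3
!(Q || Q) = !1/3 = 2/3
((P && (R && P)) || (Q -> R)) && !(Q || Q) = 1 && 2/3 = 2/3
Q && Q = 1/3 && 1/3 = 1/3
P || P = 1/3 || 1/3 = 1/3
(P || P) -> P = 1/3 -> 1/3 = 1
(Q && Q) <-> ((P || P) -> P) = 1/3 <-> 1 = 1/3
(((P && (R && P)) || (Q -> R)) && !(Q || Q)) <-> ((Q && Q) <-> ((P || P) -> P)) = 2/3 <-> 1/3 = 2/3
!(((R <-> Q) -> (Q -> P)) && ((Q -> Q) || (Q && P))) <-> ((((P && (R && P)) || (Q -> R)) && !(Q || Q)) <-> ((Q && Q) <-> ((P || P) -> P))) = 0 <-> 2/3 = 1/3

1/3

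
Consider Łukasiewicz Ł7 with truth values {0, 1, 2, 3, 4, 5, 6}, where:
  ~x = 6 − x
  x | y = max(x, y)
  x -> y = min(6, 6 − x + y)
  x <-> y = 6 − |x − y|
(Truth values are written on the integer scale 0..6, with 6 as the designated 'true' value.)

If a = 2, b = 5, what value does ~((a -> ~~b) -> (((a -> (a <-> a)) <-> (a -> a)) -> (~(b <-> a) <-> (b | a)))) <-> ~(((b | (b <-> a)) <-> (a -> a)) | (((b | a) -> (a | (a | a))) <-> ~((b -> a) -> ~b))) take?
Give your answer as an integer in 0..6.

5

~b = ~5 = 1
~~b = ~1 = 5
a -> ~~b = 2 -> 5 = 6
a <-> a = 2 <-> 2 = 6
a -> (a <-> a) = 2 -> 6 = 6
a -> a = 2 -> 2 = 6
(a -> (a <-> a)) <-> (a -> a) = 6 <-> 6 = 6
b <-> a = 5 <-> 2 = 3
~(b <-> a) = ~3 = 3
b | a = 5 | 2 = 5
~(b <-> a) <-> (b | a) = 3 <-> 5 = 4
((a -> (a <-> a)) <-> (a -> a)) -> (~(b <-> a) <-> (b | a)) = 6 -> 4 = 4
(a -> ~~b) -> (((a -> (a <-> a)) <-> (a -> a)) -> (~(b <-> a) <-> (b | a))) = 6 -> 4 = 4
~((a -> ~~b) -> (((a -> (a <-> a)) <-> (a -> a)) -> (~(b <-> a) <-> (b | a)))) = ~4 = 2
b <-> a = 5 <-> 2 = 3
b | (b <-> a) = 5 | 3 = 5
a -> a = 2 -> 2 = 6
(b | (b <-> a)) <-> (a -> a) = 5 <-> 6 = 5
b | a = 5 | 2 = 5
a | a = 2 | 2 = 2
a | (a | a) = 2 | 2 = 2
(b | a) -> (a | (a | a)) = 5 -> 2 = 3
b -> a = 5 -> 2 = 3
~b = ~5 = 1
(b -> a) -> ~b = 3 -> 1 = 4
~((b -> a) -> ~b) = ~4 = 2
((b | a) -> (a | (a | a))) <-> ~((b -> a) -> ~b) = 3 <-> 2 = 5
((b | (b <-> a)) <-> (a -> a)) | (((b | a) -> (a | (a | a))) <-> ~((b -> a) -> ~b)) = 5 | 5 = 5
~(((b | (b <-> a)) <-> (a -> a)) | (((b | a) -> (a | (a | a))) <-> ~((b -> a) -> ~b))) = ~5 = 1
~((a -> ~~b) -> (((a -> (a <-> a)) <-> (a -> a)) -> (~(b <-> a) <-> (b | a)))) <-> ~(((b | (b <-> a)) <-> (a -> a)) | (((b | a) -> (a | (a | a))) <-> ~((b -> a) -> ~b))) = 2 <-> 1 = 5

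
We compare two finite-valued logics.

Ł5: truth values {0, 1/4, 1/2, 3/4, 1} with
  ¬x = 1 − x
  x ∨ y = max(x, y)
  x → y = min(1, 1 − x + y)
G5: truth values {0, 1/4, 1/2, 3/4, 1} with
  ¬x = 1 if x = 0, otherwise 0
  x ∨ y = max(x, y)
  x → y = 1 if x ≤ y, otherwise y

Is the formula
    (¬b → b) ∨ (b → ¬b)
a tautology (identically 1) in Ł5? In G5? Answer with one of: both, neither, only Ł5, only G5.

both

In Ł5: every assignment gives 1 — tautology.
In G5: every assignment gives 1 — tautology.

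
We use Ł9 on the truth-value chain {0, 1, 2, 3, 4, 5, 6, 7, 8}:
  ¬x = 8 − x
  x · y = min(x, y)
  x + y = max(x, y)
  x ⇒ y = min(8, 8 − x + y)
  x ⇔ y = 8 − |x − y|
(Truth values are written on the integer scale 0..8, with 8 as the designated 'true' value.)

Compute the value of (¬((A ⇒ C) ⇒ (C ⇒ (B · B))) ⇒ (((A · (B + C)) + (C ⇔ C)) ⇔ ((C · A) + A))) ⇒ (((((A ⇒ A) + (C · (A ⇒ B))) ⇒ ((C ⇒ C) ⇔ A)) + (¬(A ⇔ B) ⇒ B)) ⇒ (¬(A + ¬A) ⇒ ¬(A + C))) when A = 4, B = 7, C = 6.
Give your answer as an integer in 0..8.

A ⇒ C = 4 ⇒ 6 = 8
B · B = 7 · 7 = 7
C ⇒ (B · B) = 6 ⇒ 7 = 8
(A ⇒ C) ⇒ (C ⇒ (B · B)) = 8 ⇒ 8 = 8
¬((A ⇒ C) ⇒ (C ⇒ (B · B))) = ¬8 = 0
B + C = 7 + 6 = 7
A · (B + C) = 4 · 7 = 4
C ⇔ C = 6 ⇔ 6 = 8
(A · (B + C)) + (C ⇔ C) = 4 + 8 = 8
C · A = 6 · 4 = 4
(C · A) + A = 4 + 4 = 4
((A · (B + C)) + (C ⇔ C)) ⇔ ((C · A) + A) = 8 ⇔ 4 = 4
¬((A ⇒ C) ⇒ (C ⇒ (B · B))) ⇒ (((A · (B + C)) + (C ⇔ C)) ⇔ ((C · A) + A)) = 0 ⇒ 4 = 8
A ⇒ A = 4 ⇒ 4 = 8
A ⇒ B = 4 ⇒ 7 = 8
C · (A ⇒ B) = 6 · 8 = 6
(A ⇒ A) + (C · (A ⇒ B)) = 8 + 6 = 8
C ⇒ C = 6 ⇒ 6 = 8
(C ⇒ C) ⇔ A = 8 ⇔ 4 = 4
((A ⇒ A) + (C · (A ⇒ B))) ⇒ ((C ⇒ C) ⇔ A) = 8 ⇒ 4 = 4
A ⇔ B = 4 ⇔ 7 = 5
¬(A ⇔ B) = ¬5 = 3
¬(A ⇔ B) ⇒ B = 3 ⇒ 7 = 8
(((A ⇒ A) + (C · (A ⇒ B))) ⇒ ((C ⇒ C) ⇔ A)) + (¬(A ⇔ B) ⇒ B) = 4 + 8 = 8
¬A = ¬4 = 4
A + ¬A = 4 + 4 = 4
¬(A + ¬A) = ¬4 = 4
A + C = 4 + 6 = 6
¬(A + C) = ¬6 = 2
¬(A + ¬A) ⇒ ¬(A + C) = 4 ⇒ 2 = 6
((((A ⇒ A) + (C · (A ⇒ B))) ⇒ ((C ⇒ C) ⇔ A)) + (¬(A ⇔ B) ⇒ B)) ⇒ (¬(A + ¬A) ⇒ ¬(A + C)) = 8 ⇒ 6 = 6
(¬((A ⇒ C) ⇒ (C ⇒ (B · B))) ⇒ (((A · (B + C)) + (C ⇔ C)) ⇔ ((C · A) + A))) ⇒ (((((A ⇒ A) + (C · (A ⇒ B))) ⇒ ((C ⇒ C) ⇔ A)) + (¬(A ⇔ B) ⇒ B)) ⇒ (¬(A + ¬A) ⇒ ¬(A + C))) = 8 ⇒ 6 = 6

6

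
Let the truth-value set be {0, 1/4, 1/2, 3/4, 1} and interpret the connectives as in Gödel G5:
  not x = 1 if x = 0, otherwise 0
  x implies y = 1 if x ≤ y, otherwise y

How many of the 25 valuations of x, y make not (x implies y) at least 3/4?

value 1: 4 assignments (counts)
value 0: 21 assignments
So 4 of the 25 assignments meet the threshold.

4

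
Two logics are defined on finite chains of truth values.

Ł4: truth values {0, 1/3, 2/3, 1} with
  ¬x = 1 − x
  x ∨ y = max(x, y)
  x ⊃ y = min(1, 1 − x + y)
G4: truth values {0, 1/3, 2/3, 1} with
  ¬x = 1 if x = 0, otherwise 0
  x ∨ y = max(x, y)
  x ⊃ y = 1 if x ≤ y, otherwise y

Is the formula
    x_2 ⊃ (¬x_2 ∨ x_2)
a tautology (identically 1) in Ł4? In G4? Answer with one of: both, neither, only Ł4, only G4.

both

In Ł4: every assignment gives 1 — tautology.
In G4: every assignment gives 1 — tautology.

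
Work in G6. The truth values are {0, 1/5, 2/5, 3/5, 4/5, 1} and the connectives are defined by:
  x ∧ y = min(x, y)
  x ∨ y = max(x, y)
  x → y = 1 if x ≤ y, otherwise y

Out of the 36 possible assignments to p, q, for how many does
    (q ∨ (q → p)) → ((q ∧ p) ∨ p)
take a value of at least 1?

6

value 1: 6 assignments (counts)
value 4/5: 6 assignments
value 3/5: 6 assignments
value 2/5: 6 assignments
value 1/5: 6 assignments
value 0: 6 assignments
So 6 of the 36 assignments meet the threshold.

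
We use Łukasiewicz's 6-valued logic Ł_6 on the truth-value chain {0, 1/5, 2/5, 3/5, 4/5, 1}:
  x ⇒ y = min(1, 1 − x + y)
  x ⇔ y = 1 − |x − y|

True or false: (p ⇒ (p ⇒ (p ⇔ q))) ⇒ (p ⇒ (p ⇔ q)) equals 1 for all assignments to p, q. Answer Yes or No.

No

Counterexample: take p = 3/5, q = 0.
p ⇔ q = 3/5 ⇔ 0 = 2/5
p ⇒ (p ⇔ q) = 3/5 ⇒ 2/5 = 4/5
p ⇒ (p ⇒ (p ⇔ q)) = 3/5 ⇒ 4/5 = 1
(p ⇒ (p ⇒ (p ⇔ q))) ⇒ (p ⇒ (p ⇔ q)) = 1 ⇒ 4/5 = 4/5
This gives 4/5 ≠ 1.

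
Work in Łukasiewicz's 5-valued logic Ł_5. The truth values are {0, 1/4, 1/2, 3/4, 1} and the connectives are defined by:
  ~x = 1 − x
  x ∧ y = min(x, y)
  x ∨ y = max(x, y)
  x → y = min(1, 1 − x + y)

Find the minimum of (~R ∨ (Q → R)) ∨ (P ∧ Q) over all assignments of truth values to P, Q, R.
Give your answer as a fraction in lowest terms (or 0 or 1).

Take P = 0, Q = 1, R = 1/2:
~R = ~1/2 = 1/2
Q → R = 1 → 1/2 = 1/2
~R ∨ (Q → R) = 1/2 ∨ 1/2 = 1/2
P ∧ Q = 0 ∧ 1 = 0
(~R ∨ (Q → R)) ∨ (P ∧ Q) = 1/2 ∨ 0 = 1/2
No assignment yields a value below 1/2, so this is the minimum.

1/2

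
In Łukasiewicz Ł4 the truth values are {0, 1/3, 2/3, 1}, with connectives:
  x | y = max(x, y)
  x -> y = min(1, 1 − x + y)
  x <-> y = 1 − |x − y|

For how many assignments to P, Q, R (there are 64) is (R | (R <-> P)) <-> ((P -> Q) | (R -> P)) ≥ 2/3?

value 1: 26 assignments (counts)
value 2/3: 26 assignments (counts)
value 1/3: 8 assignments
value 0: 4 assignments
So 52 of the 64 assignments meet the threshold.

52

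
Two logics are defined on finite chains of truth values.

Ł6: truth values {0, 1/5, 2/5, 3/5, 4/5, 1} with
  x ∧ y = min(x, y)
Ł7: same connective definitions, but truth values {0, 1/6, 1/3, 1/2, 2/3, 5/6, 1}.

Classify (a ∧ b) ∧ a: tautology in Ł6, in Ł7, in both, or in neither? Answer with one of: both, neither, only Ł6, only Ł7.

neither

In Ł6: at a = 0, b = 0 the value is 0 — not a tautology.
In Ł7: at a = 0, b = 0 the value is 0 — not a tautology.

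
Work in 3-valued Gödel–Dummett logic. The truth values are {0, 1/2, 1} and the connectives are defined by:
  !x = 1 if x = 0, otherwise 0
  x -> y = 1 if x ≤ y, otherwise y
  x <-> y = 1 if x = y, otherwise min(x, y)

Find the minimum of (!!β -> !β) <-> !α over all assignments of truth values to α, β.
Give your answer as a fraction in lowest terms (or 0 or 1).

0

Take α = 0, β = 1/2:
!β = !1/2 = 0
!!β = !0 = 1
!β = !1/2 = 0
!!β -> !β = 1 -> 0 = 0
!α = !0 = 1
(!!β -> !β) <-> !α = 0 <-> 1 = 0
No assignment yields a value below 0, so this is the minimum.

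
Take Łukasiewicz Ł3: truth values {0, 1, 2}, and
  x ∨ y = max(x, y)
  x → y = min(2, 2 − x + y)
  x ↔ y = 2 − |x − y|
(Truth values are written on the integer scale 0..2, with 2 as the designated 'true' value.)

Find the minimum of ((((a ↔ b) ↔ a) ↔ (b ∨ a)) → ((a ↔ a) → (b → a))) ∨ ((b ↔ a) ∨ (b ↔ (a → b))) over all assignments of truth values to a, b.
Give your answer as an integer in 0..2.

Take a = 0, b = 1:
a ↔ b = 0 ↔ 1 = 1
(a ↔ b) ↔ a = 1 ↔ 0 = 1
b ∨ a = 1 ∨ 0 = 1
((a ↔ b) ↔ a) ↔ (b ∨ a) = 1 ↔ 1 = 2
a ↔ a = 0 ↔ 0 = 2
b → a = 1 → 0 = 1
(a ↔ a) → (b → a) = 2 → 1 = 1
(((a ↔ b) ↔ a) ↔ (b ∨ a)) → ((a ↔ a) → (b → a)) = 2 → 1 = 1
b ↔ a = 1 ↔ 0 = 1
a → b = 0 → 1 = 2
b ↔ (a → b) = 1 ↔ 2 = 1
(b ↔ a) ∨ (b ↔ (a → b)) = 1 ∨ 1 = 1
((((a ↔ b) ↔ a) ↔ (b ∨ a)) → ((a ↔ a) → (b → a))) ∨ ((b ↔ a) ∨ (b ↔ (a → b))) = 1 ∨ 1 = 1
No assignment yields a value below 1, so this is the minimum.

1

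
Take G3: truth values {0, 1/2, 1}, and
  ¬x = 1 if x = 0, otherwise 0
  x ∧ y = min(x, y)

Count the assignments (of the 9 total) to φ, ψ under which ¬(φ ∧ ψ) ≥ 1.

φ = 0, ψ = 0 ↦ 1  ≥
φ = 0, ψ = 1/2 ↦ 1  ≥
φ = 0, ψ = 1 ↦ 1  ≥
φ = 1/2, ψ = 0 ↦ 1  ≥
φ = 1/2, ψ = 1/2 ↦ 0  <
φ = 1/2, ψ = 1 ↦ 0  <
φ = 1, ψ = 0 ↦ 1  ≥
φ = 1, ψ = 1/2 ↦ 0  <
φ = 1, ψ = 1 ↦ 0  <
So 5 of the 9 assignments meet the threshold.

5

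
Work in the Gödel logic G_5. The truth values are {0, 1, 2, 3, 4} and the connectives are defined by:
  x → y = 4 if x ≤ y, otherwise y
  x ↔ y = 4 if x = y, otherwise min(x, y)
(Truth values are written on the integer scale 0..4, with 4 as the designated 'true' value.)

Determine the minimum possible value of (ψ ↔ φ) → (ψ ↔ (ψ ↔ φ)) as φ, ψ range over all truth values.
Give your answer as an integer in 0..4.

Take φ = 0, ψ = 0:
ψ ↔ φ = 0 ↔ 0 = 4
ψ ↔ φ = 0 ↔ 0 = 4
ψ ↔ (ψ ↔ φ) = 0 ↔ 4 = 0
(ψ ↔ φ) → (ψ ↔ (ψ ↔ φ)) = 4 → 0 = 0
No assignment yields a value below 0, so this is the minimum.

0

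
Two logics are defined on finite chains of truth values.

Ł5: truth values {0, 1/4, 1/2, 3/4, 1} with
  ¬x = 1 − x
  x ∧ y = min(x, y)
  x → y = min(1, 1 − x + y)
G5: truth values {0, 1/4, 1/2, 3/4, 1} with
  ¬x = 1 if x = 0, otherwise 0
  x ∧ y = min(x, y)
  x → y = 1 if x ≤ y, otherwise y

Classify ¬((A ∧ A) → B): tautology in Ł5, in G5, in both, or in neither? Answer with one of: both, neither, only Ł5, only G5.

In Ł5: at A = 0, B = 0 the value is 0 — not a tautology.
In G5: at A = 0, B = 0 the value is 0 — not a tautology.

neither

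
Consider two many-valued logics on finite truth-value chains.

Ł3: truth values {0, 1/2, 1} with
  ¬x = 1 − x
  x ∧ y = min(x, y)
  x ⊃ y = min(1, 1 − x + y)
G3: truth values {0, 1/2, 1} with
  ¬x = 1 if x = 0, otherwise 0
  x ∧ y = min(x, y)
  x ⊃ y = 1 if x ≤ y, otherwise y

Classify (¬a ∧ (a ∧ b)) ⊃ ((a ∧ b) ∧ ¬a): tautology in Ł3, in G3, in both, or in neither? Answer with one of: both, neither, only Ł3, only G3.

both

In Ł3: every assignment gives 1 — tautology.
In G3: every assignment gives 1 — tautology.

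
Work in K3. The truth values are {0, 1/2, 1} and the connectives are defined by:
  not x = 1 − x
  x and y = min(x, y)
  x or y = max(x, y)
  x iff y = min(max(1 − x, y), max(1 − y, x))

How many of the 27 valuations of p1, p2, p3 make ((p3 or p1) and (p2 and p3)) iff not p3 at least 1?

value 1: 3 assignments (counts)
value 1/2: 12 assignments
value 0: 12 assignments
So 3 of the 27 assignments meet the threshold.

3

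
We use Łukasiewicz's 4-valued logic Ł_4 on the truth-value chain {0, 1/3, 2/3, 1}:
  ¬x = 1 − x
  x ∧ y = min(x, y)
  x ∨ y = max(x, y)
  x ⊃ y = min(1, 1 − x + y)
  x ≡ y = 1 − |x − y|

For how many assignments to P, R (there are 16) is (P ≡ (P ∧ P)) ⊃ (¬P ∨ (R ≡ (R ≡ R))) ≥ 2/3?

P = 0, R = 0 ↦ 1  ≥
P = 0, R = 1/3 ↦ 1  ≥
P = 0, R = 2/3 ↦ 1  ≥
P = 0, R = 1 ↦ 1  ≥
P = 1/3, R = 0 ↦ 2/3  ≥
P = 1/3, R = 1/3 ↦ 2/3  ≥
P = 1/3, R = 2/3 ↦ 2/3  ≥
P = 1/3, R = 1 ↦ 1  ≥
P = 2/3, R = 0 ↦ 1/3  <
P = 2/3, R = 1/3 ↦ 1/3  <
P = 2/3, R = 2/3 ↦ 2/3  ≥
P = 2/3, R = 1 ↦ 1  ≥
P = 1, R = 0 ↦ 0  <
P = 1, R = 1/3 ↦ 1/3  <
P = 1, R = 2/3 ↦ 2/3  ≥
P = 1, R = 1 ↦ 1  ≥
So 12 of the 16 assignments meet the threshold.

12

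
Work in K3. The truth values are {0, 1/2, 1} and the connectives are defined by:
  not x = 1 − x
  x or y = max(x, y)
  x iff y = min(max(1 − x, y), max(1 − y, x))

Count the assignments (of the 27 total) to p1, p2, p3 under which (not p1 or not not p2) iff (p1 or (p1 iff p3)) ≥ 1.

6

value 1: 6 assignments (counts)
value 1/2: 15 assignments
value 0: 6 assignments
So 6 of the 27 assignments meet the threshold.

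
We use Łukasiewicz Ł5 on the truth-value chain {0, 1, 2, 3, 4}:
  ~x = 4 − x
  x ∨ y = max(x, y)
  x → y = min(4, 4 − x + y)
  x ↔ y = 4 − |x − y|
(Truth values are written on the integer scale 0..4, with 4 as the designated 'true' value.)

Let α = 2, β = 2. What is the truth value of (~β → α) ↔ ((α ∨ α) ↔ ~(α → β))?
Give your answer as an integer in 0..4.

~β = ~2 = 2
~β → α = 2 → 2 = 4
α ∨ α = 2 ∨ 2 = 2
α → β = 2 → 2 = 4
~(α → β) = ~4 = 0
(α ∨ α) ↔ ~(α → β) = 2 ↔ 0 = 2
(~β → α) ↔ ((α ∨ α) ↔ ~(α → β)) = 4 ↔ 2 = 2

2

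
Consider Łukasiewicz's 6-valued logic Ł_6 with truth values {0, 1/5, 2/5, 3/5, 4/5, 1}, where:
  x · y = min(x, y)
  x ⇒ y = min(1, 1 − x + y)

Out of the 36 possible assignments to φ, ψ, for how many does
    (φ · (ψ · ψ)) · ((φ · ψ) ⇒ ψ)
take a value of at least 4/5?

4

value 1: 1 assignment (counts)
value 4/5: 3 assignments (counts)
value 3/5: 5 assignments
value 2/5: 7 assignments
value 1/5: 9 assignments
value 0: 11 assignments
So 4 of the 36 assignments meet the threshold.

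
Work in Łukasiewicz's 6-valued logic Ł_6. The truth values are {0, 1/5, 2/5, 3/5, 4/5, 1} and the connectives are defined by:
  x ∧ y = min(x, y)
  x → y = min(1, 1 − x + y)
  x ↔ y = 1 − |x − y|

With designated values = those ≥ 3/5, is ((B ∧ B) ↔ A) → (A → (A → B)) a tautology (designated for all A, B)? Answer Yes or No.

At A = 0, B = 4/5, for instance:
B ∧ B = 4/5 ∧ 4/5 = 4/5
(B ∧ B) ↔ A = 4/5 ↔ 0 = 1/5
A → B = 0 → 4/5 = 1
A → (A → B) = 0 → 1 = 1
((B ∧ B) ↔ A) → (A → (A → B)) = 1/5 → 1 = 1
and checking the remaining 35 assignments likewise gives ≥ 3/5 in every case.

Yes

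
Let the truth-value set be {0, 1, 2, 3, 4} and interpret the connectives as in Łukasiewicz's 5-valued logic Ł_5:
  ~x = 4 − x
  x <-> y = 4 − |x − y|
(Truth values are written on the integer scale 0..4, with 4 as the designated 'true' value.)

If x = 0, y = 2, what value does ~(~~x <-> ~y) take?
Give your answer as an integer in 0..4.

2

~x = ~0 = 4
~~x = ~4 = 0
~y = ~2 = 2
~~x <-> ~y = 0 <-> 2 = 2
~(~~x <-> ~y) = ~2 = 2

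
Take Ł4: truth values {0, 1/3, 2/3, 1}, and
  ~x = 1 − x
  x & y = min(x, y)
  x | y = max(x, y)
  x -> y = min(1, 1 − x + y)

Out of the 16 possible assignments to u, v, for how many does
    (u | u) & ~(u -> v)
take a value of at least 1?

1

u = 0, v = 0 ↦ 0  <
u = 0, v = 1/3 ↦ 0  <
u = 0, v = 2/3 ↦ 0  <
u = 0, v = 1 ↦ 0  <
u = 1/3, v = 0 ↦ 1/3  <
u = 1/3, v = 1/3 ↦ 0  <
u = 1/3, v = 2/3 ↦ 0  <
u = 1/3, v = 1 ↦ 0  <
u = 2/3, v = 0 ↦ 2/3  <
u = 2/3, v = 1/3 ↦ 1/3  <
u = 2/3, v = 2/3 ↦ 0  <
u = 2/3, v = 1 ↦ 0  <
u = 1, v = 0 ↦ 1  ≥
u = 1, v = 1/3 ↦ 2/3  <
u = 1, v = 2/3 ↦ 1/3  <
u = 1, v = 1 ↦ 0  <
So 1 of the 16 assignments meets the threshold.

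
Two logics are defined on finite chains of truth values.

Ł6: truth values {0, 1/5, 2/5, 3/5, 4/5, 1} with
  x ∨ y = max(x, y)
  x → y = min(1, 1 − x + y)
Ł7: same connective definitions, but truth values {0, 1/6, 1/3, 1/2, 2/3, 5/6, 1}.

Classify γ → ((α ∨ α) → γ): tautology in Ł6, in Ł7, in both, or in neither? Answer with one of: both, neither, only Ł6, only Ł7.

In Ł6: every assignment gives 1 — tautology.
In Ł7: every assignment gives 1 — tautology.

both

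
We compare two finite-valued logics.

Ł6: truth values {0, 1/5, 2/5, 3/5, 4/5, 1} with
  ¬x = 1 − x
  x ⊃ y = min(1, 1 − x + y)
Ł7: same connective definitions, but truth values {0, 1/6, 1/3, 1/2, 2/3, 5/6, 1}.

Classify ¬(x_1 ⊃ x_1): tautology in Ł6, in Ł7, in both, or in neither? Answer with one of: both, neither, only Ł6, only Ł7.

In Ł6: at x_1 = 0 the value is 0 — not a tautology.
In Ł7: at x_1 = 0 the value is 0 — not a tautology.

neither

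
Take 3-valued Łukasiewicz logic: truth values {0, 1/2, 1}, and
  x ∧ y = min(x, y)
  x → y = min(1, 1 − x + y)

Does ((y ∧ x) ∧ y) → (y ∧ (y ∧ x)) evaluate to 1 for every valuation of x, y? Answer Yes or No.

x = 0, y = 0 ↦ 1
x = 0, y = 1/2 ↦ 1
x = 0, y = 1 ↦ 1
x = 1/2, y = 0 ↦ 1
x = 1/2, y = 1/2 ↦ 1
x = 1/2, y = 1 ↦ 1
x = 1, y = 0 ↦ 1
x = 1, y = 1/2 ↦ 1
x = 1, y = 1 ↦ 1
Every assignment gives a value ≥ 1.

Yes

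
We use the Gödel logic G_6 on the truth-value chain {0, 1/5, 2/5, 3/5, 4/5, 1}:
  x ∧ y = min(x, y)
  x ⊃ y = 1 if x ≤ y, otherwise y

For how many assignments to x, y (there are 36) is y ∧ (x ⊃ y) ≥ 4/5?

12

value 1: 6 assignments (counts)
value 4/5: 6 assignments (counts)
value 3/5: 6 assignments
value 2/5: 6 assignments
value 1/5: 6 assignments
value 0: 6 assignments
So 12 of the 36 assignments meet the threshold.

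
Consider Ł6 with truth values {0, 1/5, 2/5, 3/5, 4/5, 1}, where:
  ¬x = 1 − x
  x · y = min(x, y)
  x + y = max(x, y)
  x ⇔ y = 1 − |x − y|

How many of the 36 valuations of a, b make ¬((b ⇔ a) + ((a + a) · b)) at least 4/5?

6

value 1: 2 assignments (counts)
value 4/5: 4 assignments (counts)
value 3/5: 6 assignments
value 2/5: 8 assignments
value 1/5: 10 assignments
value 0: 6 assignments
So 6 of the 36 assignments meet the threshold.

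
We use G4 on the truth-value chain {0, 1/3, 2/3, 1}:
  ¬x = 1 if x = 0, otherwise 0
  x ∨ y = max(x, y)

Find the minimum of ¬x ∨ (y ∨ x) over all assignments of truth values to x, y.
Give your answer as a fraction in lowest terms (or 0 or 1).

1/3

Take x = 1/3, y = 0:
¬x = ¬1/3 = 0
y ∨ x = 0 ∨ 1/3 = 1/3
¬x ∨ (y ∨ x) = 0 ∨ 1/3 = 1/3
No assignment yields a value below 1/3, so this is the minimum.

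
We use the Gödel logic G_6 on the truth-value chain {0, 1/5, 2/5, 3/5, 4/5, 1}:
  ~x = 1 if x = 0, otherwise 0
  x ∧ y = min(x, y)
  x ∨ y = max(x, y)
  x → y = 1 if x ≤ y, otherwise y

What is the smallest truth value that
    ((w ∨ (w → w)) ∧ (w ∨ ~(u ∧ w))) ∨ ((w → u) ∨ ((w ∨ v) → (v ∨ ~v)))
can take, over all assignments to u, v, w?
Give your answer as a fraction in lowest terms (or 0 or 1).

2/5

Take u = 1/5, v = 1/5, w = 2/5:
w → w = 2/5 → 2/5 = 1
w ∨ (w → w) = 2/5 ∨ 1 = 1
u ∧ w = 1/5 ∧ 2/5 = 1/5
~(u ∧ w) = ~1/5 = 0
w ∨ ~(u ∧ w) = 2/5 ∨ 0 = 2/5
(w ∨ (w → w)) ∧ (w ∨ ~(u ∧ w)) = 1 ∧ 2/5 = 2/5
w → u = 2/5 → 1/5 = 1/5
w ∨ v = 2/5 ∨ 1/5 = 2/5
~v = ~1/5 = 0
v ∨ ~v = 1/5 ∨ 0 = 1/5
(w ∨ v) → (v ∨ ~v) = 2/5 → 1/5 = 1/5
(w → u) ∨ ((w ∨ v) → (v ∨ ~v)) = 1/5 ∨ 1/5 = 1/5
((w ∨ (w → w)) ∧ (w ∨ ~(u ∧ w))) ∨ ((w → u) ∨ ((w ∨ v) → (v ∨ ~v))) = 2/5 ∨ 1/5 = 2/5
No assignment yields a value below 2/5, so this is the minimum.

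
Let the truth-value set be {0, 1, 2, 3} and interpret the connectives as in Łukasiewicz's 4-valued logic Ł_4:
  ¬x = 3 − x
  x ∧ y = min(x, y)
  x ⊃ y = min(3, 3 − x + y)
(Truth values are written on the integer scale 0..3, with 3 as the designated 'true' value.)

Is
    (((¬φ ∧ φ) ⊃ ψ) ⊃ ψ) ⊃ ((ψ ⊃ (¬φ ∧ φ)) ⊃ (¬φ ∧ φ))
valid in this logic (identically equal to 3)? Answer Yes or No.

Yes

φ = 0, ψ = 0 ↦ 3
φ = 0, ψ = 1 ↦ 3
φ = 0, ψ = 2 ↦ 3
φ = 0, ψ = 3 ↦ 3
φ = 1, ψ = 0 ↦ 3
φ = 1, ψ = 1 ↦ 3
φ = 1, ψ = 2 ↦ 3
φ = 1, ψ = 3 ↦ 3
φ = 2, ψ = 0 ↦ 3
φ = 2, ψ = 1 ↦ 3
φ = 2, ψ = 2 ↦ 3
φ = 2, ψ = 3 ↦ 3
φ = 3, ψ = 0 ↦ 3
φ = 3, ψ = 1 ↦ 3
φ = 3, ψ = 2 ↦ 3
φ = 3, ψ = 3 ↦ 3
Every assignment gives a value ≥ 3.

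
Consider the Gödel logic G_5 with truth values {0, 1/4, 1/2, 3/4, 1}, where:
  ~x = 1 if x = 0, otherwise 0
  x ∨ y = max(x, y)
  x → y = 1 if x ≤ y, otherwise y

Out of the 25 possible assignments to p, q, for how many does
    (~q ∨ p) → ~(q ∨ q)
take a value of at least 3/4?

9

value 1: 9 assignments (counts)
value 0: 16 assignments
So 9 of the 25 assignments meet the threshold.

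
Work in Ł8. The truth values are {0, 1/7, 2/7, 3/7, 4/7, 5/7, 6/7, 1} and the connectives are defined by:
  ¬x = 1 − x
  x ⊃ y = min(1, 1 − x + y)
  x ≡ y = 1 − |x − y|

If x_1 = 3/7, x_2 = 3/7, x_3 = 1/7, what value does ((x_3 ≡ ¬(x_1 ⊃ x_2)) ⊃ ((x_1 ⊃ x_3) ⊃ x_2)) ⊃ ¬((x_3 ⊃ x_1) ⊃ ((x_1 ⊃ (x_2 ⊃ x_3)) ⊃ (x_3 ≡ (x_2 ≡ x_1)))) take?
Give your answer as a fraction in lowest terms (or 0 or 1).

1

x_1 ⊃ x_2 = 3/7 ⊃ 3/7 = 1
¬(x_1 ⊃ x_2) = ¬1 = 0
x_3 ≡ ¬(x_1 ⊃ x_2) = 1/7 ≡ 0 = 6/7
x_1 ⊃ x_3 = 3/7 ⊃ 1/7 = 5/7
(x_1 ⊃ x_3) ⊃ x_2 = 5/7 ⊃ 3/7 = 5/7
(x_3 ≡ ¬(x_1 ⊃ x_2)) ⊃ ((x_1 ⊃ x_3) ⊃ x_2) = 6/7 ⊃ 5/7 = 6/7
x_3 ⊃ x_1 = 1/7 ⊃ 3/7 = 1
x_2 ⊃ x_3 = 3/7 ⊃ 1/7 = 5/7
x_1 ⊃ (x_2 ⊃ x_3) = 3/7 ⊃ 5/7 = 1
x_2 ≡ x_1 = 3/7 ≡ 3/7 = 1
x_3 ≡ (x_2 ≡ x_1) = 1/7 ≡ 1 = 1/7
(x_1 ⊃ (x_2 ⊃ x_3)) ⊃ (x_3 ≡ (x_2 ≡ x_1)) = 1 ⊃ 1/7 = 1/7
(x_3 ⊃ x_1) ⊃ ((x_1 ⊃ (x_2 ⊃ x_3)) ⊃ (x_3 ≡ (x_2 ≡ x_1))) = 1 ⊃ 1/7 = 1/7
¬((x_3 ⊃ x_1) ⊃ ((x_1 ⊃ (x_2 ⊃ x_3)) ⊃ (x_3 ≡ (x_2 ≡ x_1)))) = ¬1/7 = 6/7
((x_3 ≡ ¬(x_1 ⊃ x_2)) ⊃ ((x_1 ⊃ x_3) ⊃ x_2)) ⊃ ¬((x_3 ⊃ x_1) ⊃ ((x_1 ⊃ (x_2 ⊃ x_3)) ⊃ (x_3 ≡ (x_2 ≡ x_1)))) = 6/7 ⊃ 6/7 = 1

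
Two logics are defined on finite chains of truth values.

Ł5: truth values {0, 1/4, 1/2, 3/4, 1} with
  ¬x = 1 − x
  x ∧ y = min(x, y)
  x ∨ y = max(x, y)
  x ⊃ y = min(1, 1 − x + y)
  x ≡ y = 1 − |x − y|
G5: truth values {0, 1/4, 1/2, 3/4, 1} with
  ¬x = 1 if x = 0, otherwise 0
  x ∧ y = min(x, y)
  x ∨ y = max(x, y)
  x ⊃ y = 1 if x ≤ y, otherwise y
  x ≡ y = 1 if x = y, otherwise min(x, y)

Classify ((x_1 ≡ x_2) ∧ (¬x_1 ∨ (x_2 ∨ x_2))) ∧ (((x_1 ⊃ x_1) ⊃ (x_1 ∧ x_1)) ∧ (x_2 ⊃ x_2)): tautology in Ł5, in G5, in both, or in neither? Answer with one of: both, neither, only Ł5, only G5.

neither

In Ł5: at x_1 = 0, x_2 = 0 the value is 0 — not a tautology.
In G5: at x_1 = 0, x_2 = 0 the value is 0 — not a tautology.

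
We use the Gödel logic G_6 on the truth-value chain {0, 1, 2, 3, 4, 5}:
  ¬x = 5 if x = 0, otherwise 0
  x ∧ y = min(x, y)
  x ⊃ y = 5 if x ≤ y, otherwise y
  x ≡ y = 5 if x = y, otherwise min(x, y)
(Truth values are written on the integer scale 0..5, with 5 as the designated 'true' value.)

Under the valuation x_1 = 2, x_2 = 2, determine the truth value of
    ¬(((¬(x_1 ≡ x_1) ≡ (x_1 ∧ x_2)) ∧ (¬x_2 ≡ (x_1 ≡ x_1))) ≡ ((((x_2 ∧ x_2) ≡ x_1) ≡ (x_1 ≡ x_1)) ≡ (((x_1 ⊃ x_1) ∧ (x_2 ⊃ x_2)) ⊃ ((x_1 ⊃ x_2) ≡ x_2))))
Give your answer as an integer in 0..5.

5

x_1 ≡ x_1 = 2 ≡ 2 = 5
¬(x_1 ≡ x_1) = ¬5 = 0
x_1 ∧ x_2 = 2 ∧ 2 = 2
¬(x_1 ≡ x_1) ≡ (x_1 ∧ x_2) = 0 ≡ 2 = 0
¬x_2 = ¬2 = 0
x_1 ≡ x_1 = 2 ≡ 2 = 5
¬x_2 ≡ (x_1 ≡ x_1) = 0 ≡ 5 = 0
(¬(x_1 ≡ x_1) ≡ (x_1 ∧ x_2)) ∧ (¬x_2 ≡ (x_1 ≡ x_1)) = 0 ∧ 0 = 0
x_2 ∧ x_2 = 2 ∧ 2 = 2
(x_2 ∧ x_2) ≡ x_1 = 2 ≡ 2 = 5
x_1 ≡ x_1 = 2 ≡ 2 = 5
((x_2 ∧ x_2) ≡ x_1) ≡ (x_1 ≡ x_1) = 5 ≡ 5 = 5
x_1 ⊃ x_1 = 2 ⊃ 2 = 5
x_2 ⊃ x_2 = 2 ⊃ 2 = 5
(x_1 ⊃ x_1) ∧ (x_2 ⊃ x_2) = 5 ∧ 5 = 5
x_1 ⊃ x_2 = 2 ⊃ 2 = 5
(x_1 ⊃ x_2) ≡ x_2 = 5 ≡ 2 = 2
((x_1 ⊃ x_1) ∧ (x_2 ⊃ x_2)) ⊃ ((x_1 ⊃ x_2) ≡ x_2) = 5 ⊃ 2 = 2
(((x_2 ∧ x_2) ≡ x_1) ≡ (x_1 ≡ x_1)) ≡ (((x_1 ⊃ x_1) ∧ (x_2 ⊃ x_2)) ⊃ ((x_1 ⊃ x_2) ≡ x_2)) = 5 ≡ 2 = 2
((¬(x_1 ≡ x_1) ≡ (x_1 ∧ x_2)) ∧ (¬x_2 ≡ (x_1 ≡ x_1))) ≡ ((((x_2 ∧ x_2) ≡ x_1) ≡ (x_1 ≡ x_1)) ≡ (((x_1 ⊃ x_1) ∧ (x_2 ⊃ x_2)) ⊃ ((x_1 ⊃ x_2) ≡ x_2))) = 0 ≡ 2 = 0
¬(((¬(x_1 ≡ x_1) ≡ (x_1 ∧ x_2)) ∧ (¬x_2 ≡ (x_1 ≡ x_1))) ≡ ((((x_2 ∧ x_2) ≡ x_1) ≡ (x_1 ≡ x_1)) ≡ (((x_1 ⊃ x_1) ∧ (x_2 ⊃ x_2)) ⊃ ((x_1 ⊃ x_2) ≡ x_2)))) = ¬0 = 5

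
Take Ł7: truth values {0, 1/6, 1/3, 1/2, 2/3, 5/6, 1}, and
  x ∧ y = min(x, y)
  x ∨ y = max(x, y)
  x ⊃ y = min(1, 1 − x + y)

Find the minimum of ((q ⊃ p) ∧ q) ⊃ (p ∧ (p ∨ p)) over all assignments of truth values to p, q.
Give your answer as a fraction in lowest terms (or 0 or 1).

Take p = 0, q = 1/2:
q ⊃ p = 1/2 ⊃ 0 = 1/2
(q ⊃ p) ∧ q = 1/2 ∧ 1/2 = 1/2
p ∨ p = 0 ∨ 0 = 0
p ∧ (p ∨ p) = 0 ∧ 0 = 0
((q ⊃ p) ∧ q) ⊃ (p ∧ (p ∨ p)) = 1/2 ⊃ 0 = 1/2
No assignment yields a value below 1/2, so this is the minimum.

1/2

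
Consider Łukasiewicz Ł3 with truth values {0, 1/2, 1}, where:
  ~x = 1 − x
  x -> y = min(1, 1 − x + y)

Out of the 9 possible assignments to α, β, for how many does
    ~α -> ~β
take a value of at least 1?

α = 0, β = 0 ↦ 1  ≥
α = 0, β = 1/2 ↦ 1/2  <
α = 0, β = 1 ↦ 0  <
α = 1/2, β = 0 ↦ 1  ≥
α = 1/2, β = 1/2 ↦ 1  ≥
α = 1/2, β = 1 ↦ 1/2  <
α = 1, β = 0 ↦ 1  ≥
α = 1, β = 1/2 ↦ 1  ≥
α = 1, β = 1 ↦ 1  ≥
So 6 of the 9 assignments meet the threshold.

6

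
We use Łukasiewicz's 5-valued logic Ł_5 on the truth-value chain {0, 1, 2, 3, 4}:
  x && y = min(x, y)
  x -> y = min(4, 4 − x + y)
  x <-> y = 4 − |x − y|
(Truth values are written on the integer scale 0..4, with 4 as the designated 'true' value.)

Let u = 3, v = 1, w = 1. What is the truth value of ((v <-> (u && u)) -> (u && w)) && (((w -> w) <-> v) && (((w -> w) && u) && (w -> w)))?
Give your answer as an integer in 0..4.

u && u = 3 && 3 = 3
v <-> (u && u) = 1 <-> 3 = 2
u && w = 3 && 1 = 1
(v <-> (u && u)) -> (u && w) = 2 -> 1 = 3
w -> w = 1 -> 1 = 4
(w -> w) <-> v = 4 <-> 1 = 1
w -> w = 1 -> 1 = 4
(w -> w) && u = 4 && 3 = 3
w -> w = 1 -> 1 = 4
((w -> w) && u) && (w -> w) = 3 && 4 = 3
((w -> w) <-> v) && (((w -> w) && u) && (w -> w)) = 1 && 3 = 1
((v <-> (u && u)) -> (u && w)) && (((w -> w) <-> v) && (((w -> w) && u) && (w -> w))) = 3 && 1 = 1

1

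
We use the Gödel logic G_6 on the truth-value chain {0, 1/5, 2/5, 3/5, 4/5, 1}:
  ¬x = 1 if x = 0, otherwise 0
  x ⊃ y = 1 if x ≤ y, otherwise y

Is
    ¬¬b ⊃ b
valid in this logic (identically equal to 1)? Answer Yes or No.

Counterexample: take b = 1/5.
¬b = ¬1/5 = 0
¬¬b = ¬0 = 1
¬¬b ⊃ b = 1 ⊃ 1/5 = 1/5
This gives 1/5 ≠ 1.

No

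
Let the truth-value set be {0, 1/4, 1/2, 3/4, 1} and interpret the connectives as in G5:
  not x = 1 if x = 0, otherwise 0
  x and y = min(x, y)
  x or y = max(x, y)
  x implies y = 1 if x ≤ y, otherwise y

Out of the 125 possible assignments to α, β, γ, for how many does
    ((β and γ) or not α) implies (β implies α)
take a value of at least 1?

value 1: 91 assignments (counts)
value 3/4: 1 assignment
value 1/2: 4 assignments
value 1/4: 9 assignments
value 0: 20 assignments
So 91 of the 125 assignments meet the threshold.

91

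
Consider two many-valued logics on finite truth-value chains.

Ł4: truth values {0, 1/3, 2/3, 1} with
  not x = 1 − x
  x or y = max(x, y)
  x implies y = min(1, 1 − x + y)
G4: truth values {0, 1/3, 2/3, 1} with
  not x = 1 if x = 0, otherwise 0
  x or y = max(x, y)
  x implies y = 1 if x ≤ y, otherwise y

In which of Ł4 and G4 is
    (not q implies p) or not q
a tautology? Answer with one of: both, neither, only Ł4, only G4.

In Ł4: at p = 0, q = 1/3 the value is 2/3 — not a tautology.
In G4: every assignment gives 1 — tautology.

only G4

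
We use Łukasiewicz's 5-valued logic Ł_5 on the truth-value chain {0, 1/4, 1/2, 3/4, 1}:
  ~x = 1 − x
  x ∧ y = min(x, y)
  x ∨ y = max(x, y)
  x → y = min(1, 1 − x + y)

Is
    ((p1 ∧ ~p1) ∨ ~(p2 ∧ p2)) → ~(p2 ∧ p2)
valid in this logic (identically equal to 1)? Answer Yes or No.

Counterexample: take p1 = 1/4, p2 = 1.
~p1 = ~1/4 = 3/4
p1 ∧ ~p1 = 1/4 ∧ 3/4 = 1/4
p2 ∧ p2 = 1 ∧ 1 = 1
~(p2 ∧ p2) = ~1 = 0
(p1 ∧ ~p1) ∨ ~(p2 ∧ p2) = 1/4 ∨ 0 = 1/4
((p1 ∧ ~p1) ∨ ~(p2 ∧ p2)) → ~(p2 ∧ p2) = 1/4 → 0 = 3/4
This gives 3/4 ≠ 1.

No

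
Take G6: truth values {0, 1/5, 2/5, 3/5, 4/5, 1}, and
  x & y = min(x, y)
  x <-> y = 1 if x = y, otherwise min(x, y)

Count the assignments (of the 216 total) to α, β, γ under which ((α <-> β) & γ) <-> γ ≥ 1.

106

value 1: 106 assignments (counts)
value 4/5: 2 assignments
value 3/5: 8 assignments
value 2/5: 18 assignments
value 1/5: 32 assignments
value 0: 50 assignments
So 106 of the 216 assignments meet the threshold.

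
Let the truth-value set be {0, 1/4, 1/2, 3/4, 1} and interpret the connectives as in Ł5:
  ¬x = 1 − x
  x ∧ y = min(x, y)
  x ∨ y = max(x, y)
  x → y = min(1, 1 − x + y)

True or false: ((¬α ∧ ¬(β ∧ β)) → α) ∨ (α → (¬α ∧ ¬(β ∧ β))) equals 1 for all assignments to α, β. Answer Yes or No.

At α = 1/4, β = 3/4, for instance:
¬α = ¬1/4 = 3/4
β ∧ β = 3/4 ∧ 3/4 = 3/4
¬(β ∧ β) = ¬3/4 = 1/4
¬α ∧ ¬(β ∧ β) = 3/4 ∧ 1/4 = 1/4
(¬α ∧ ¬(β ∧ β)) → α = 1/4 → 1/4 = 1
α → (¬α ∧ ¬(β ∧ β)) = 1/4 → 1/4 = 1
((¬α ∧ ¬(β ∧ β)) → α) ∨ (α → (¬α ∧ ¬(β ∧ β))) = 1 ∨ 1 = 1
and checking the remaining 24 assignments likewise gives ≥ 1 in every case.

Yes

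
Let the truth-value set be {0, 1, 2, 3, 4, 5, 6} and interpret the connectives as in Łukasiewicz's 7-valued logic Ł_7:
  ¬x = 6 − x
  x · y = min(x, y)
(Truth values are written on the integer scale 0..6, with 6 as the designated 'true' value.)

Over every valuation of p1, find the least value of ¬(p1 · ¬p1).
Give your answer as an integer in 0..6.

3

Take p1 = 3:
¬p1 = ¬3 = 3
p1 · ¬p1 = 3 · 3 = 3
¬(p1 · ¬p1) = ¬3 = 3
No assignment yields a value below 3, so this is the minimum.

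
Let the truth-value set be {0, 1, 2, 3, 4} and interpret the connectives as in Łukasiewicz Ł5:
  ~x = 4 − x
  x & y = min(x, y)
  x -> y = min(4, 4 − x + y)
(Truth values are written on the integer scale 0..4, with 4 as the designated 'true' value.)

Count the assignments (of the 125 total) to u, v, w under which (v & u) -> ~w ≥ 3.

value 4: 95 assignments (counts)
value 3: 16 assignments (counts)
value 2: 9 assignments
value 1: 4 assignments
value 0: 1 assignment
So 111 of the 125 assignments meet the threshold.

111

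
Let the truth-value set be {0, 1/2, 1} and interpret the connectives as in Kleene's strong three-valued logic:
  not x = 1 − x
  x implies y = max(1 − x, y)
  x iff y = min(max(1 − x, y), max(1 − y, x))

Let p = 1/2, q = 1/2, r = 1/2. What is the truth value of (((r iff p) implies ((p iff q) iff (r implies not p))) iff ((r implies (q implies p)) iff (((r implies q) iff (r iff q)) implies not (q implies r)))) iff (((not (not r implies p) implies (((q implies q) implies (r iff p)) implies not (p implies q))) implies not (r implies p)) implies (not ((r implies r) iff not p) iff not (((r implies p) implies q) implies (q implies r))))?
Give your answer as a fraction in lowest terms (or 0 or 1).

1/2

r iff p = 1/2 iff 1/2 = 1/2
p iff q = 1/2 iff 1/2 = 1/2
not p = not 1/2 = 1/2
r implies not p = 1/2 implies 1/2 = 1/2
(p iff q) iff (r implies not p) = 1/2 iff 1/2 = 1/2
(r iff p) implies ((p iff q) iff (r implies not p)) = 1/2 implies 1/2 = 1/2
q implies p = 1/2 implies 1/2 = 1/2
r implies (q implies p) = 1/2 implies 1/2 = 1/2
r implies q = 1/2 implies 1/2 = 1/2
r iff q = 1/2 iff 1/2 = 1/2
(r implies q) iff (r iff q) = 1/2 iff 1/2 = 1/2
q implies r = 1/2 implies 1/2 = 1/2
not (q implies r) = not 1/2 = 1/2
((r implies q) iff (r iff q)) implies not (q implies r) = 1/2 implies 1/2 = 1/2
(r implies (q implies p)) iff (((r implies q) iff (r iff q)) implies not (q implies r)) = 1/2 iff 1/2 = 1/2
((r iff p) implies ((p iff q) iff (r implies not p))) iff ((r implies (q implies p)) iff (((r implies q) iff (r iff q)) implies not (q implies r))) = 1/2 iff 1/2 = 1/2
not r = not 1/2 = 1/2
not r implies p = 1/2 implies 1/2 = 1/2
not (not r implies p) = not 1/2 = 1/2
q implies q = 1/2 implies 1/2 = 1/2
r iff p = 1/2 iff 1/2 = 1/2
(q implies q) implies (r iff p) = 1/2 implies 1/2 = 1/2
p implies q = 1/2 implies 1/2 = 1/2
not (p implies q) = not 1/2 = 1/2
((q implies q) implies (r iff p)) implies not (p implies q) = 1/2 implies 1/2 = 1/2
not (not r implies p) implies (((q implies q) implies (r iff p)) implies not (p implies q)) = 1/2 implies 1/2 = 1/2
r implies p = 1/2 implies 1/2 = 1/2
not (r implies p) = not 1/2 = 1/2
(not (not r implies p) implies (((q implies q) implies (r iff p)) implies not (p implies q))) implies not (r implies p) = 1/2 implies 1/2 = 1/2
r implies r = 1/2 implies 1/2 = 1/2
not p = not 1/2 = 1/2
(r implies r) iff not p = 1/2 iff 1/2 = 1/2
not ((r implies r) iff not p) = not 1/2 = 1/2
r implies p = 1/2 implies 1/2 = 1/2
(r implies p) implies q = 1/2 implies 1/2 = 1/2
q implies r = 1/2 implies 1/2 = 1/2
((r implies p) implies q) implies (q implies r) = 1/2 implies 1/2 = 1/2
not (((r implies p) implies q) implies (q implies r)) = not 1/2 = 1/2
not ((r implies r) iff not p) iff not (((r implies p) implies q) implies (q implies r)) = 1/2 iff 1/2 = 1/2
((not (not r implies p) implies (((q implies q) implies (r iff p)) implies not (p implies q))) implies not (r implies p)) implies (not ((r implies r) iff not p) iff not (((r implies p) implies q) implies (q implies r))) = 1/2 implies 1/2 = 1/2
(((r iff p) implies ((p iff q) iff (r implies not p))) iff ((r implies (q implies p)) iff (((r implies q) iff (r iff q)) implies not (q implies r)))) iff (((not (not r implies p) implies (((q implies q) implies (r iff p)) implies not (p implies q))) implies not (r implies p)) implies (not ((r implies r) iff not p) iff not (((r implies p) implies q) implies (q implies r)))) = 1/2 iff 1/2 = 1/2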